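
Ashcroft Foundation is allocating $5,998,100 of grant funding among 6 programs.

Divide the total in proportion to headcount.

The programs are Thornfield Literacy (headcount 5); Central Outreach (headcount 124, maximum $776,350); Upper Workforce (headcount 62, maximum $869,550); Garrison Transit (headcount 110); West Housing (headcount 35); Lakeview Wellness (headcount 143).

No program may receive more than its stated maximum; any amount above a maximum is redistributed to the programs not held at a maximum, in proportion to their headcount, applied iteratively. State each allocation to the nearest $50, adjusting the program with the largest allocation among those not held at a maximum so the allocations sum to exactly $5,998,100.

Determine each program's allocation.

Combined headcount = 479.
Pro-rata shares before constraints: Thornfield Literacy 62,610.65; Central Outreach 1,552,744.05; Upper Workforce 776,372.03; Garrison Transit 1,377,434.24; West Housing 438,274.53; Lakeview Wellness 1,790,664.51.
Cap binds for Central Outreach ($776,350); remaining pool $5,221,750 reallocated over remaining headcount 355.
Cap binds for Upper Workforce ($869,550); remaining pool $4,352,200 reallocated over remaining headcount 293.
Shares after redistribution: Thornfield Literacy 74,269.62 → $74,250; Garrison Transit 1,633,931.74 → $1,633,950; West Housing 519,887.37 → $519,900; Lakeview Wellness 2,124,111.26 → $2,124,100.

Thornfield Literacy: $74,250; Central Outreach: $776,350; Upper Workforce: $869,550; Garrison Transit: $1,633,950; West Housing: $519,900; Lakeview Wellness: $2,124,100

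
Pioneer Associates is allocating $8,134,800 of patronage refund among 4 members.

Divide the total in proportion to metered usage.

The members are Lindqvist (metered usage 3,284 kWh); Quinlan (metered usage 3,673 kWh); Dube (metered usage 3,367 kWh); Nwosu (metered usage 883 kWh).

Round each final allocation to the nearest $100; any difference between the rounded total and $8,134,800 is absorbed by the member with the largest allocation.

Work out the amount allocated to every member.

Combined metered usage = 11,207.
Proportional shares: Lindqvist 3,284/11,207 × $8,134,800 = 2,383,749.73; Quinlan 3,673/11,207 × $8,134,800 = 2,666,112.29; Dube 3,367/11,207 × $8,134,800 = 2,443,996.75; Nwosu 883/11,207 × $8,134,800 = 640,941.23.
Rounded to nearest $100: Lindqvist $2,383,700; Quinlan $2,666,100; Dube $2,444,000; Nwosu $640,900. Sum = $8,134,700.
Difference $8,134,800 − $8,134,700 = +$100 applied to largest allocation (Quinlan): Quinlan becomes $2,666,200.

Lindqvist: $2,383,700 · Quinlan: $2,666,200 · Dube: $2,444,000 · Nwosu: $640,900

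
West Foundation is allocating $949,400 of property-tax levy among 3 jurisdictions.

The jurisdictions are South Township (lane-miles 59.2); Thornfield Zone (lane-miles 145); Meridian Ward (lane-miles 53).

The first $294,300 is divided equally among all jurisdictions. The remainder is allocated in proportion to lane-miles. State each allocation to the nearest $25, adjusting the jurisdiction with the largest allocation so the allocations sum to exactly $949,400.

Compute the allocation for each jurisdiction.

First tranche $294,300 split equally: $98,100 each.
Remainder $655,100 by lane-miles (total 257.2): South Township 150,785.07 → $150,775; Thornfield Zone 369,321.54 → $369,325; Meridian Ward 134,993.39 → $135,000.
Totals: South Township $98,100 + $150,775 = $248,875; Thornfield Zone $98,100 + $369,325 = $467,425; Meridian Ward $98,100 + $135,000 = $233,100.

South Township: $248,875 · Thornfield Zone: $467,425 · Meridian Ward: $233,100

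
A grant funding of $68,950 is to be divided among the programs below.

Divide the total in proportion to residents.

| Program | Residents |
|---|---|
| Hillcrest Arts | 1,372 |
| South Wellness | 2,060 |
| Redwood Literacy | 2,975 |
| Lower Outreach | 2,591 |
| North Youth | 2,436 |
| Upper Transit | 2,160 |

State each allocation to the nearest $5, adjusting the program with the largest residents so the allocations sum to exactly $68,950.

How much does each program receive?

Hillcrest Arts: $6,960 | South Wellness: $10,450 | Redwood Literacy: $15,090 | Lower Outreach: $13,140 | North Youth: $12,355 | Upper Transit: $10,955

Residents total: 1,372 + 2,060 + 2,975 + 2,591 + 2,436 + 2,160 = 13,594.
Proportional shares: Hillcrest Arts 6,958.91; South Wellness 10,448.51; Redwood Literacy 15,089.47; Lower Outreach 13,141.79; North Youth 12,355.61; Upper Transit 10,955.72.
At nearest $5: Hillcrest Arts $6,960; South Wellness $10,450; Redwood Literacy $15,090; Lower Outreach $13,140; North Youth $12,355; Upper Transit $10,955. Sum = $68,950.
No rounding difference to absorb.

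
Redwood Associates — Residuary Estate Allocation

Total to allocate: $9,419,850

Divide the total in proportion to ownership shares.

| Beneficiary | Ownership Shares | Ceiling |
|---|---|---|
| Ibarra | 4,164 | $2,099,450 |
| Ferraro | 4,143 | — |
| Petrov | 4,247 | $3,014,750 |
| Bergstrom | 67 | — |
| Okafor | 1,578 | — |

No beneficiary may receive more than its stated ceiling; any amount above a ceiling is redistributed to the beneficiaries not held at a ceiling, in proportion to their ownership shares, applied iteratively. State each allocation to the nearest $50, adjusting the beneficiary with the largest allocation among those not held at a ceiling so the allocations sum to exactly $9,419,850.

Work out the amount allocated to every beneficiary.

Sum of ownership shares: 14,199.
Unconstrained shares: Ibarra 2,762,466.05; Ferraro 2,748,534.30; Petrov 2,817,529.61; Bergstrom 44,448.90; Okafor 1,046,871.14.
Held at cap: Ibarra ($2,099,450); residual $7,320,400 reallocated over remaining ownership shares 10,035.
Held at cap: Petrov ($3,014,750); residual $4,305,650 reallocated over remaining ownership shares 5,788.
Shares after redistribution: Ferraro 3,081,946.78 → $3,081,950; Bergstrom 49,840.80 → $49,850; Okafor 1,173,862.42 → $1,173,850.

Ibarra: $2,099,450 · Ferraro: $3,081,950 · Petrov: $3,014,750 · Bergstrom: $49,850 · Okafor: $1,173,850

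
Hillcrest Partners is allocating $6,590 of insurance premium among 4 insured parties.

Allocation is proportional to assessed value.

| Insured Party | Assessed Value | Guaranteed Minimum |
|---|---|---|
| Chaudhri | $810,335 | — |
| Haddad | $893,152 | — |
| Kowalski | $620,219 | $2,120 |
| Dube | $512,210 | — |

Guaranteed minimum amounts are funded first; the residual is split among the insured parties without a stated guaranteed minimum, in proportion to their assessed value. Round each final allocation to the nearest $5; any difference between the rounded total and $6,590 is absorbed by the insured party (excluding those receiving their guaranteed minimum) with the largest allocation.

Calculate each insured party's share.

Chaudhri: $1,635; Haddad: $1,800; Kowalski: $2,120; Dube: $1,035

Guaranteed amounts: Kowalski $2,120. Balance $4,470.
Balance split over remaining assessed value 2,215,697: Chaudhri 1,634.79 → $1,635; Haddad 1,801.87 → $1,800; Dube 1,033.34 → $1,035.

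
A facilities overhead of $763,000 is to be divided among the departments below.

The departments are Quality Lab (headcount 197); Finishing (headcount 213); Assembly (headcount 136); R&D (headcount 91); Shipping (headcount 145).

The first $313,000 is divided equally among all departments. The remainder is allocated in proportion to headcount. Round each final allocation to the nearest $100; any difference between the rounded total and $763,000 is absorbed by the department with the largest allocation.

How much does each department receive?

$313,000 shared equally gives $62,600 per department.
Remainder $450,000 by headcount (total 782): Quality Lab 113,363.17 → $113,400; Finishing 122,570.33 → $122,600; Assembly 78,260.87 → $78,300; R&D 52,365.73 → $52,400; Shipping 83,439.90 → $83,400.
Rounding difference −$100 on remainder applied to Finishing.
Totals: Quality Lab $62,600 + $113,400 = $176,000; Finishing $62,600 + $122,500 = $185,100; Assembly $62,600 + $78,300 = $140,900; R&D $62,600 + $52,400 = $115,000; Shipping $62,600 + $83,400 = $146,000.

Quality Lab: $176,000 | Finishing: $185,100 | Assembly: $140,900 | R&D: $115,000 | Shipping: $146,000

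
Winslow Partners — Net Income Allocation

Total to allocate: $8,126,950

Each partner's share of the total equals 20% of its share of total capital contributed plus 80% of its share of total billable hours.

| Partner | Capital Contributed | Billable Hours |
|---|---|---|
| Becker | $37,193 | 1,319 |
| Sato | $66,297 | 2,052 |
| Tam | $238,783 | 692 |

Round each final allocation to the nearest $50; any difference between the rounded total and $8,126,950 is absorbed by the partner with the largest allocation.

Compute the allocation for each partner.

Totals — capital contributed 342,273, billable hours 4,063.
Composite weights (20% capital contributed + 80% billable hours): Becker 0.2814; Sato 0.4428; Tam 0.2758.
Raw shares: Becker 2,287,269.27; Sato 3,598,415.80; Tam 2,241,264.93.
Rounded to nearest $50: Becker $2,287,250; Sato $3,598,400; Tam $2,241,250. Sum = $8,126,900.
Difference $8,126,950 − $8,126,900 = +$50 applied to largest allocation (Sato): Sato becomes $3,598,450.

Becker: $2,287,250 · Sato: $3,598,450 · Tam: $2,241,250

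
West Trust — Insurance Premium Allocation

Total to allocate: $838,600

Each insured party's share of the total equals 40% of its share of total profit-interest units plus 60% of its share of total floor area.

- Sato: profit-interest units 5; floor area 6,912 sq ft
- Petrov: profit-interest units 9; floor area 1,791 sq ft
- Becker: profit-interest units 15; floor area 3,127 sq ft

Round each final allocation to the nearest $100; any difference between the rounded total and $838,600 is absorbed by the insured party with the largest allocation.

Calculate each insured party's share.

Totals — profit-interest units 29, floor area 11,830.
Blended shares (40% profit-interest units + 60% floor area): Sato 0.4195; Petrov 0.2150; Becker 0.3655.
Unrounded shares: Sato 351,819.43; Petrov 180,277.86; Becker 306,502.71.
At nearest $100: Sato $351,800; Petrov $180,300; Becker $306,500. Sum = $838,600.
No rounding difference to absorb.

Sato: $351,800 · Petrov: $180,300 · Becker: $306,500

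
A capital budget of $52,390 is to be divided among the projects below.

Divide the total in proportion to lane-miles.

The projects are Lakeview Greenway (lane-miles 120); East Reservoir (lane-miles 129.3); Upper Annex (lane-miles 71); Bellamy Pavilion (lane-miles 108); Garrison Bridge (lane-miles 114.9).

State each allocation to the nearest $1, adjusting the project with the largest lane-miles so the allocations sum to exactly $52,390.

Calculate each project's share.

Lane-miles total: 543.2.
Proportional shares: Lakeview Greenway 120/543.2 × $52,390 = 11,573.64; East Reservoir 129.3/543.2 × $52,390 = 12,470.59; Upper Annex 71/543.2 × $52,390 = 6,847.74; Bellamy Pavilion 108/543.2 × $52,390 = 10,416.27; Garrison Bridge 114.9/543.2 × $52,390 = 11,081.76.
After rounding ($1): Lakeview Greenway $11,574; East Reservoir $12,471; Upper Annex $6,848; Bellamy Pavilion $10,416; Garrison Bridge $11,082. Sum = $52,391.
Difference $52,390 − $52,391 = −$1 applied to largest lane-miles (East Reservoir): East Reservoir becomes $12,470.

Lakeview Greenway: $11,574 · East Reservoir: $12,470 · Upper Annex: $6,848 · Bellamy Pavilion: $10,416 · Garrison Bridge: $11,082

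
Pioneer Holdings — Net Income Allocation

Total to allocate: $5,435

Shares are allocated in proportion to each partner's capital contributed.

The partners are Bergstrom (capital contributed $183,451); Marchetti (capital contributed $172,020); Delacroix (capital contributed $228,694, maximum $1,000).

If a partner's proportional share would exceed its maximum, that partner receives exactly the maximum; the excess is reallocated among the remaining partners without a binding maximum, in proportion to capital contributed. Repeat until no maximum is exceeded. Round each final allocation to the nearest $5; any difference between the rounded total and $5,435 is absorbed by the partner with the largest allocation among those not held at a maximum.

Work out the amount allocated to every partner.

Sum of capital contributed: 584,165.
Proportional shares (ignoring caps): Bergstrom 1,706.81; Marchetti 1,600.45; Delacroix 2,127.74.
Cap binds for Delacroix ($1,000); remaining pool $4,435 reallocated over remaining capital contributed 355,471.
Shares after redistribution: Bergstrom 2,288.81 → $2,290; Marchetti 2,146.19 → $2,145.

Bergstrom: $2,290 · Marchetti: $2,145 · Delacroix: $1,000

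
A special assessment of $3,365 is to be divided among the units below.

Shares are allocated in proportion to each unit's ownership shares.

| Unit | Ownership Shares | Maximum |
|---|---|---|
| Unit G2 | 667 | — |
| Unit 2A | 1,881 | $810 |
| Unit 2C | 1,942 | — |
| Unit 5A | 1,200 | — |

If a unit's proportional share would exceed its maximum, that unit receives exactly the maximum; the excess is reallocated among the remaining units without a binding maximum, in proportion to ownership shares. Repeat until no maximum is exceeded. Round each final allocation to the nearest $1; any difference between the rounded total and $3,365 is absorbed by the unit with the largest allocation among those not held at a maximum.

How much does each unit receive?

Unit G2: $447; Unit 2A: $810; Unit 2C: $1,303; Unit 5A: $805

Total ownership shares = 5,690.
Pro-rata shares before constraints: Unit G2 394.46; Unit 2A 1,112.40; Unit 2C 1,148.48; Unit 5A 709.67.
Cap binds for Unit 2A ($810); balance $2,555 reallocated over remaining ownership shares 3,809.
Redistributed shares: Unit G2 447.41 → $447; Unit 2C 1,302.65 → $1,303; Unit 5A 804.94 → $805.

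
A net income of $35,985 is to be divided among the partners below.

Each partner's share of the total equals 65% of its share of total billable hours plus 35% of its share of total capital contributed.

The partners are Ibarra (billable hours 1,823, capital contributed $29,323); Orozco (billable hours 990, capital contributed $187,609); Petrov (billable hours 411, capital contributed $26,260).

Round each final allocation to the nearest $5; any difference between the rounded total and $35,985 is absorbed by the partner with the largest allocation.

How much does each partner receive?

Billable hours total 3,224; capital contributed total 243,192.
Blended shares (65% billable hours + 35% capital contributed): Ibarra 0.4097; Orozco 0.4696; Petrov 0.1207.
Proportional shares: Ibarra 14,744.56; Orozco 16,898.63; Petrov 4,341.81.
Rounded to nearest $5: Ibarra $14,745; Orozco $16,900; Petrov $4,340. Sum = $35,985.
Rounded total matches; no reconciliation needed.

Ibarra: $14,745 | Orozco: $16,900 | Petrov: $4,340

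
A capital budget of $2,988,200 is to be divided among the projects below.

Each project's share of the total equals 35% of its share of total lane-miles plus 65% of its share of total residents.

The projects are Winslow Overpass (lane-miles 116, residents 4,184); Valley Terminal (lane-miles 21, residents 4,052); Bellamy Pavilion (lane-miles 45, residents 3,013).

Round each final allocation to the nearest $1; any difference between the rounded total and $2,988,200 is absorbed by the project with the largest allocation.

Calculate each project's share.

Lane-miles total 182; residents total 11,249.
Combined weights (35% lane-miles + 65% residents): Winslow Overpass 0.4648; Valley Terminal 0.2745; Bellamy Pavilion 0.2606.
Unrounded shares: Winslow Overpass 1,389,036.79; Valley Terminal 820,323.60; Bellamy Pavilion 778,839.61.
Rounded to nearest $1: Winslow Overpass $1,389,037; Valley Terminal $820,324; Bellamy Pavilion $778,840. Sum = $2,988,201.
Difference $2,988,200 − $2,988,201 = −$1 applied to largest allocation (Winslow Overpass): Winslow Overpass becomes $1,389,036.

Winslow Overpass: $1,389,036 · Valley Terminal: $820,324 · Bellamy Pavilion: $778,840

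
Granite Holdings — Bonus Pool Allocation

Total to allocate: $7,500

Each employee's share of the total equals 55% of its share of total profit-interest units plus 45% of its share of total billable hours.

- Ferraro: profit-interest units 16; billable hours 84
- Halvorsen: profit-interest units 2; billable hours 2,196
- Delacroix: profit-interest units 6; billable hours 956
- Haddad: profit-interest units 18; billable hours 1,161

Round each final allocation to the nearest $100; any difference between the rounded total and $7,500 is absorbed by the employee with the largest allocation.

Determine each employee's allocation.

Profit-interest units total 42; billable hours total 4,397.
Composite weights (55% profit-interest units + 45% billable hours): Ferraro 0.2181; Halvorsen 0.2509; Delacroix 0.1764; Haddad 0.3545.
Proportional shares: Ferraro 1,635.90; Halvorsen 1,882.01; Delacroix 1,323.08; Haddad 2,659.00.
At nearest $100: Ferraro $1,600; Halvorsen $1,900; Delacroix $1,300; Haddad $2,700. Sum = $7,500.
Rounded total matches; no reconciliation needed.

Ferraro: $1,600 | Halvorsen: $1,900 | Delacroix: $1,300 | Haddad: $2,700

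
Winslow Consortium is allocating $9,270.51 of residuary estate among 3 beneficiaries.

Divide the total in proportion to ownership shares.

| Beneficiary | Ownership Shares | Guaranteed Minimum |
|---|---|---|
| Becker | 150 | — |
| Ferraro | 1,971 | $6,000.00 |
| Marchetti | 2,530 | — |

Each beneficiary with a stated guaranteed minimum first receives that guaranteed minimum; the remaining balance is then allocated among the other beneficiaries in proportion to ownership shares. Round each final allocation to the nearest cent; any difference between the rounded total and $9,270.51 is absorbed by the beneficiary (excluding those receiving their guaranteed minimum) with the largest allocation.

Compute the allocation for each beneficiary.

Becker: $183.05 | Ferraro: $6,000.00 | Marchetti: $3,087.46

Minimums first: Ferraro $6,000.00. Residual $3,270.51.
Residual split over remaining ownership shares 2,680: Becker 183.0509 → $183.05; Marchetti 3,087.4591 → $3,087.46.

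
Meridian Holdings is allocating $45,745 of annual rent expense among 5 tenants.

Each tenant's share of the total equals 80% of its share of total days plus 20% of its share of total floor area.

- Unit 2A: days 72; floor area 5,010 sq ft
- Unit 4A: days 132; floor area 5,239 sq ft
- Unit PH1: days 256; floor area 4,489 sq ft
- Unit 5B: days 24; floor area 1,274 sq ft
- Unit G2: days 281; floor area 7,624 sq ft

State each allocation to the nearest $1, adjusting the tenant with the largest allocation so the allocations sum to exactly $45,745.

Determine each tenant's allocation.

Totals — days 765, floor area 23,636.
Blended shares (80% days + 20% floor area): Unit 2A 0.1177; Unit 4A 0.1824; Unit PH1 0.3057; Unit 5B 0.0359; Unit G2 0.3584.
Pro-rata amounts: Unit 2A 5,383.60; Unit 4A 8,342.51; Unit PH1 13,984.10; Unit 5B 1,641.25; Unit G2 16,393.54.
At nearest $1: Unit 2A $5,384; Unit 4A $8,343; Unit PH1 $13,984; Unit 5B $1,641; Unit G2 $16,394. Sum = $45,746.
Difference $45,745 − $45,746 = −$1 applied to largest allocation (Unit G2): Unit G2 becomes $16,393.

Unit 2A: $5,384 · Unit 4A: $8,343 · Unit PH1: $13,984 · Unit 5B: $1,641 · Unit G2: $16,393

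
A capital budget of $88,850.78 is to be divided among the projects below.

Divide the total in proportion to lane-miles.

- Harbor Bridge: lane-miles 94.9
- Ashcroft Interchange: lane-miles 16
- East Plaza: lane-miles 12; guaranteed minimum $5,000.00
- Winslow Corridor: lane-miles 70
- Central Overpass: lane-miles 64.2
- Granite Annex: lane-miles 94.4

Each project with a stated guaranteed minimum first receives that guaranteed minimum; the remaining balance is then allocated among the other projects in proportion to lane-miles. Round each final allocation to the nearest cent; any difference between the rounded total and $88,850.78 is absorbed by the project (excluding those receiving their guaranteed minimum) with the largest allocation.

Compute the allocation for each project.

Harbor Bridge: $23,438.70 · Ashcroft Interchange: $3,951.73 · East Plaza: $5,000.00 · Winslow Corridor: $17,288.82 · Central Overpass: $15,856.32 · Granite Annex: $23,315.21

Fund the minimums — East Plaza $5,000.00. Balance $83,850.78.
Balance split over remaining lane-miles 339.5: Harbor Bridge 23,438.7011 → $23,438.70; Ashcroft Interchange 3,951.7304 → $3,951.73; Winslow Corridor 17,288.8206 → $17,288.82; Central Overpass 15,856.3183 → $15,856.32; Granite Annex 23,315.2095 → $23,315.21.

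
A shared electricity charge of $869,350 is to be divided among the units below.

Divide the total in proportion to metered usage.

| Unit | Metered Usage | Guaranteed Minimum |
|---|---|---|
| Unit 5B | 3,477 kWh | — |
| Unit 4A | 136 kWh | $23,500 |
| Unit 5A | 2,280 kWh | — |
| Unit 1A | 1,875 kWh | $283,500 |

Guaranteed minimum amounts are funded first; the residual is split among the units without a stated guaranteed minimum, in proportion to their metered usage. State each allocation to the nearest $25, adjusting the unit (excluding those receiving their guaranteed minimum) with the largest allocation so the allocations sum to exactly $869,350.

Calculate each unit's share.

Fund the minimums — Unit 4A $23,500; Unit 1A $283,500. Balance $562,350.
Balance split over remaining metered usage 5,757: Unit 5B 339,637.13 → $339,625; Unit 5A 222,712.87 → $222,725.

Unit 5B: $339,625; Unit 4A: $23,500; Unit 5A: $222,725; Unit 1A: $283,500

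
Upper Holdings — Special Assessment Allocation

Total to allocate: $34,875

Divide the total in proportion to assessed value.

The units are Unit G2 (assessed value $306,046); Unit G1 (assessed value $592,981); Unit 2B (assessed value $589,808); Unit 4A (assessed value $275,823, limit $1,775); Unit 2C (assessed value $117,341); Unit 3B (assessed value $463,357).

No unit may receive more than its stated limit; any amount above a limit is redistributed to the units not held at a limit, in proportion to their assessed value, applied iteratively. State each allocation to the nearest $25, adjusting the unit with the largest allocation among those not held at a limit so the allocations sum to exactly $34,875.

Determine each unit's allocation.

Total assessed value = 2,345,356.
Proportional shares (ignoring caps): Unit G2 4,550.85; Unit G1 8,817.52; Unit 2B 8,770.33; Unit 4A 4,101.44; Unit 2C 1,744.84; Unit 3B 6,890.03.
Capped: Unit 4A ($1,775); remaining pool $33,100 reallocated over remaining assessed value 2,069,533.
Remaining shares: Unit G2 4,894.88 → $4,900; Unit G1 9,484.11 → $9,475; Unit 2B 9,433.36 → $9,425; Unit 2C 1,876.75 → $1,875; Unit 3B 7,410.91 → $7,400.
Rounding difference +$25 applied to Unit G1 → $9,500.

Unit G2: $4,900 | Unit G1: $9,500 | Unit 2B: $9,425 | Unit 4A: $1,775 | Unit 2C: $1,875 | Unit 3B: $7,400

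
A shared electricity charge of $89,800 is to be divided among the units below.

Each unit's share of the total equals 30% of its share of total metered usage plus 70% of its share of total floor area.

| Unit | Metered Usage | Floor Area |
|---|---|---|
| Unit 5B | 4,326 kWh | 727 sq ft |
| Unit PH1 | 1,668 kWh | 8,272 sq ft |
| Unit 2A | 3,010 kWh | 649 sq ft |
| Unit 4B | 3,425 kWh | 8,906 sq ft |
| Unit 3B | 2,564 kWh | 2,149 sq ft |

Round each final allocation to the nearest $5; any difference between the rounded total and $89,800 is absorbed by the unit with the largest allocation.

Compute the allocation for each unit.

Unit 5B: $9,980 | Unit PH1: $28,115 | Unit 2A: $7,380 | Unit 4B: $33,195 | Unit 3B: $11,130

Metered usage total 14,993; floor area total 20,703.
Combined weights (30% metered usage + 70% floor area): Unit 5B 0.1111; Unit PH1 0.3131; Unit 2A 0.0822; Unit 4B 0.3697; Unit 3B 0.1240.
Raw shares: Unit 5B 9,980.50; Unit PH1 28,113.19; Unit 2A 7,379.03; Unit 4B 33,195.24; Unit 3B 11,132.05.
After rounding ($5): Unit 5B $9,980; Unit PH1 $28,115; Unit 2A $7,380; Unit 4B $33,195; Unit 3B $11,130. Sum = $89,800.
No rounding difference to absorb.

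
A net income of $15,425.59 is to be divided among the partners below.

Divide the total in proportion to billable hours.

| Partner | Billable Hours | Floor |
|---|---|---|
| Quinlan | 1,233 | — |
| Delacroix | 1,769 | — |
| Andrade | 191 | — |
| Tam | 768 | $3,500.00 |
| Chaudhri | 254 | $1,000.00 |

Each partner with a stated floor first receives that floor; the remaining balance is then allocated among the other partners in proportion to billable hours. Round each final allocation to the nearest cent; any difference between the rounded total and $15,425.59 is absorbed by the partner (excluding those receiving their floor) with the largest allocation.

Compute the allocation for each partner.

Minimums first: Tam $3,500.00; Chaudhri $1,000.00. Residual $10,925.59.
Residual split over remaining billable hours 3,193: Quinlan 4,218.9954 → $4,219.00; Delacroix 6,053.0438 → $6,053.04; Andrade 653.5508 → $653.55.

Quinlan: $4,219.00; Delacroix: $6,053.04; Andrade: $653.55; Tam: $3,500.00; Chaudhri: $1,000.00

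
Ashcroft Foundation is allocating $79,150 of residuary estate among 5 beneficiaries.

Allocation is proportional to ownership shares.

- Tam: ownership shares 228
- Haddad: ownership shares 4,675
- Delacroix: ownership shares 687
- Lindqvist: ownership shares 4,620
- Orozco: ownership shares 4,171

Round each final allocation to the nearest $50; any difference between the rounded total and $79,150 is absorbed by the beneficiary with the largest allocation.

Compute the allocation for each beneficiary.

Tam: $1,250 | Haddad: $25,700 | Delacroix: $3,800 | Lindqvist: $25,450 | Orozco: $22,950

Ownership shares total: 14,381.
Raw shares: Tam 228/14,381 × $79,150 = 1,254.86; Haddad 4,675/14,381 × $79,150 = 25,730.22; Delacroix 687/14,381 × $79,150 = 3,781.10; Lindqvist 4,620/14,381 × $79,150 = 25,427.51; Orozco 4,171/14,381 × $79,150 = 22,956.31.
After rounding ($50): Tam $1,250; Haddad $25,750; Delacroix $3,800; Lindqvist $25,450; Orozco $22,950. Sum = $79,200.
Difference $79,150 − $79,200 = −$50 applied to largest allocation (Haddad): Haddad becomes $25,700.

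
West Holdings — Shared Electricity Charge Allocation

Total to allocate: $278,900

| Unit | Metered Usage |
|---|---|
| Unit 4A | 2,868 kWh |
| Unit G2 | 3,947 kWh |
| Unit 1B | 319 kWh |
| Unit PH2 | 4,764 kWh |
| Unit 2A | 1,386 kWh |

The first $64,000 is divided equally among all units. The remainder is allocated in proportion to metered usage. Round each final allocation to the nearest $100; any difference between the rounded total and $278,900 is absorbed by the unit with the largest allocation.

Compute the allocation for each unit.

$64,000 shared equally gives $12,800 per unit.
Remainder $214,900 by metered usage (total 13,284): Unit 4A 46,396.66 → $46,400; Unit G2 63,852.02 → $63,900; Unit 1B 5,160.58 → $5,200; Unit PH2 77,068.93 → $77,100; Unit 2A 22,421.82 → $22,400.
Rounding difference −$100 on remainder applied to Unit PH2.
Totals: Unit 4A $12,800 + $46,400 = $59,200; Unit G2 $12,800 + $63,900 = $76,700; Unit 1B $12,800 + $5,200 = $18,000; Unit PH2 $12,800 + $77,000 = $89,800; Unit 2A $12,800 + $22,400 = $35,200.

Unit 4A: $59,200; Unit G2: $76,700; Unit 1B: $18,000; Unit PH2: $89,800; Unit 2A: $35,200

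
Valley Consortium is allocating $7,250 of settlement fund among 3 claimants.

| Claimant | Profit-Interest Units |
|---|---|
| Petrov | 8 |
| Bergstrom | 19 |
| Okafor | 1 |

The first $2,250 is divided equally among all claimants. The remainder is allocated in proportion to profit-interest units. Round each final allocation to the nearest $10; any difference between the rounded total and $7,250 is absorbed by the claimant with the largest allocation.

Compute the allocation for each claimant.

Petrov: $2,180 | Bergstrom: $4,140 | Okafor: $930

$2,250 shared equally gives $750 per claimant.
Remainder $5,000 by profit-interest units (total 28): Petrov 1,428.57 → $1,430; Bergstrom 3,392.86 → $3,390; Okafor 178.57 → $180.
Totals: Petrov $750 + $1,430 = $2,180; Bergstrom $750 + $3,390 = $4,140; Okafor $750 + $180 = $930.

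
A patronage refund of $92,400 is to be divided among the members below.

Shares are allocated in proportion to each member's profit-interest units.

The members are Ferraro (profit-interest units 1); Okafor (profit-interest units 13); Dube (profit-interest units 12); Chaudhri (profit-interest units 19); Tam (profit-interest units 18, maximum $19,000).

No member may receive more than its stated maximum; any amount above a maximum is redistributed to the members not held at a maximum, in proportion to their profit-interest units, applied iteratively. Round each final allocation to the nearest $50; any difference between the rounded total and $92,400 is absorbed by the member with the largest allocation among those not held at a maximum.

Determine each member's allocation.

Ferraro: $1,650; Okafor: $21,200; Dube: $19,550; Chaudhri: $31,000; Tam: $19,000

Total profit-interest units = 63.
Pro-rata shares before constraints: Ferraro 1,466.67; Okafor 19,066.67; Dube 17,600.00; Chaudhri 27,866.67; Tam 26,400.00.
Capped: Tam ($19,000); balance $73,400 reallocated over remaining profit-interest units 45.
Shares after redistribution: Ferraro 1,631.11 → $1,650; Okafor 21,204.44 → $21,200; Dube 19,573.33 → $19,550; Chaudhri 30,991.11 → $31,000.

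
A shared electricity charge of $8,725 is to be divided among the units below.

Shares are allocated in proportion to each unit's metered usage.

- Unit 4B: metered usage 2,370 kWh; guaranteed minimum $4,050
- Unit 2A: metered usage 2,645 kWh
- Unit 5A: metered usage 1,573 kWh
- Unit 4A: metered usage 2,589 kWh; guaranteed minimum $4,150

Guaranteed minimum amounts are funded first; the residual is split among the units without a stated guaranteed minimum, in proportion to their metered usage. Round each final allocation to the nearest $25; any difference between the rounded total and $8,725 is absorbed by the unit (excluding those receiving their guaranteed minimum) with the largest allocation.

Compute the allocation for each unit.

Minimums first: Unit 4B $4,050; Unit 4A $4,150. Residual $525.
Residual split over remaining metered usage 4,218: Unit 2A 329.21 → $325; Unit 5A 195.79 → $200.

Unit 4B: $4,050; Unit 2A: $325; Unit 5A: $200; Unit 4A: $4,150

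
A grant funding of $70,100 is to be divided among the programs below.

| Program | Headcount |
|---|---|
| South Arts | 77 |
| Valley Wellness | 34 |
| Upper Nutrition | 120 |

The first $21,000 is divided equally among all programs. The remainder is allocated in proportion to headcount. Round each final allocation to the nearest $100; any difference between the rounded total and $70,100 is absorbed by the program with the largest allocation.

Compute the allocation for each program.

South Arts: $23,400 | Valley Wellness: $14,200 | Upper Nutrition: $32,500

Equal tier: $21,000 ÷ 3 = $7,000 apiece.
Remainder $49,100 by headcount (total 231): South Arts 16,366.67 → $16,400; Valley Wellness 7,226.84 → $7,200; Upper Nutrition 25,506.49 → $25,500.
Totals: South Arts $7,000 + $16,400 = $23,400; Valley Wellness $7,000 + $7,200 = $14,200; Upper Nutrition $7,000 + $25,500 = $32,500.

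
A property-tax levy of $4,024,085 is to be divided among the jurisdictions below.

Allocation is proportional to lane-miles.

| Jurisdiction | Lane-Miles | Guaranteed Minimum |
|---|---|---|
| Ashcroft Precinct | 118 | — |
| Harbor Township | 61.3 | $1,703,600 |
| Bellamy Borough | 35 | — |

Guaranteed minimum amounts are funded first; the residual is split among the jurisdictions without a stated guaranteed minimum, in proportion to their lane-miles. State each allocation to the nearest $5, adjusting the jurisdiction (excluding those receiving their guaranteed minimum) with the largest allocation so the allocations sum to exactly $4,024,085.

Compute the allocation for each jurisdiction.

Ashcroft Precinct: $1,789,655; Harbor Township: $1,703,600; Bellamy Borough: $530,830

Minimums first: Harbor Township $1,703,600. Remaining pool $2,320,485.
Remaining pool split over remaining lane-miles 153: Ashcroft Precinct 1,789,655.10 → $1,789,655; Bellamy Borough 530,829.90 → $530,830.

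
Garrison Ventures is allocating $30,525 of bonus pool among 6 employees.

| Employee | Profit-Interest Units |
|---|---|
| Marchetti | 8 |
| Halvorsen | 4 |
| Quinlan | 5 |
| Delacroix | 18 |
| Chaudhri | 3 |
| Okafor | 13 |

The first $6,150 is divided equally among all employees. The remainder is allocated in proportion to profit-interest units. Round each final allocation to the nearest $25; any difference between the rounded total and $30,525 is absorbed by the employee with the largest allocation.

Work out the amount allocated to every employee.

Marchetti: $4,850; Halvorsen: $2,925; Quinlan: $3,425; Delacroix: $9,625; Chaudhri: $2,450; Okafor: $7,250

$6,150 shared equally gives $1,025 per employee.
Remainder $24,375 by profit-interest units (total 51): Marchetti 3,823.53 → $3,825; Halvorsen 1,911.76 → $1,900; Quinlan 2,389.71 → $2,400; Delacroix 8,602.94 → $8,600; Chaudhri 1,433.82 → $1,425; Okafor 6,213.24 → $6,225.
Totals: Marchetti $1,025 + $3,825 = $4,850; Halvorsen $1,025 + $1,900 = $2,925; Quinlan $1,025 + $2,400 = $3,425; Delacroix $1,025 + $8,600 = $9,625; Chaudhri $1,025 + $1,425 = $2,450; Okafor $1,025 + $6,225 = $7,250.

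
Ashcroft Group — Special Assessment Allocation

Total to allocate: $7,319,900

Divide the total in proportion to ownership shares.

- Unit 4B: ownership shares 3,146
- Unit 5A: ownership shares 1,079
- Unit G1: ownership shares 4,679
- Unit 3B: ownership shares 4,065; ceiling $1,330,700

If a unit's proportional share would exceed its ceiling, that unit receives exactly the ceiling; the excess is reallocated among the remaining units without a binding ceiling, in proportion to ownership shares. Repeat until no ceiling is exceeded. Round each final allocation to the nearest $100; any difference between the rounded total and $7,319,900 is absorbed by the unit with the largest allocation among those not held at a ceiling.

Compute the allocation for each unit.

Sum of ownership shares: 12,969.
Unconstrained shares: Unit 4B 1,775,650.04; Unit 5A 609,003.94; Unit G1 2,640,898.46; Unit 3B 2,294,347.56.
Held at cap: Unit 3B ($1,330,700); residual $5,989,200 reallocated over remaining ownership shares 8,904.
Redistributed shares: Unit 4B 2,116,130.19 → $2,116,100; Unit 5A 725,780.19 → $725,800; Unit G1 3,147,289.62 → $3,147,300.

Unit 4B: $2,116,100 | Unit 5A: $725,800 | Unit G1: $3,147,300 | Unit 3B: $1,330,700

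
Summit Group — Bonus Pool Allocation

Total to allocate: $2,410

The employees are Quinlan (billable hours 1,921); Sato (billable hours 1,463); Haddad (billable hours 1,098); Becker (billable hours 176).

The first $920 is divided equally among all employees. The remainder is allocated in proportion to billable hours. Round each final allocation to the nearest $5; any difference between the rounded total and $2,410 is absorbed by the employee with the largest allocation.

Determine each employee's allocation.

$920 shared equally gives $230 per employee.
Remainder $1,490 by billable hours (total 4,658): Quinlan 614.49 → $615; Sato 467.98 → $470; Haddad 351.23 → $350; Becker 56.30 → $55.
Totals: Quinlan $230 + $615 = $845; Sato $230 + $470 = $700; Haddad $230 + $350 = $580; Becker $230 + $55 = $285.

Quinlan: $845 | Sato: $700 | Haddad: $580 | Becker: $285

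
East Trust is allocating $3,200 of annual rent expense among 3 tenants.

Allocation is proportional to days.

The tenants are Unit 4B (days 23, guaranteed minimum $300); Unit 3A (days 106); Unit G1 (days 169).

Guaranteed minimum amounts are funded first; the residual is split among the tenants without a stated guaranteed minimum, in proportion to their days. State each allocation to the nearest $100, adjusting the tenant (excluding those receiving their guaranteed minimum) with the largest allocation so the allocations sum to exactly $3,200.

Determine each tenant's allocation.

Guaranteed amounts: Unit 4B $300. Balance $2,900.
Balance split over remaining days 275: Unit 3A 1,117.82 → $1,100; Unit G1 1,782.18 → $1,800.

Unit 4B: $300 · Unit 3A: $1,100 · Unit G1: $1,800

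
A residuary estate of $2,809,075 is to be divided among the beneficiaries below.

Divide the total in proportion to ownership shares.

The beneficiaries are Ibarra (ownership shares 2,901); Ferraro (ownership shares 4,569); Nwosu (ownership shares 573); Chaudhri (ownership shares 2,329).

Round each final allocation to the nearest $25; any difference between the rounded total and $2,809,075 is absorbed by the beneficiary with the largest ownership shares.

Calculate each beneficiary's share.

Total ownership shares = 10,372.
Proportional shares: Ibarra 2,901/10,372 × $2,809,075 = 785,685.17; Ferraro 4,569/10,372 × $2,809,075 = 1,237,433.83; Nwosu 573/10,372 × $2,809,075 = 155,187.04; Chaudhri 2,329/10,372 × $2,809,075 = 630,768.96.
Rounded to nearest $25: Ibarra $785,675; Ferraro $1,237,425; Nwosu $155,175; Chaudhri $630,775. Sum = $2,809,050.
Difference $2,809,075 − $2,809,050 = +$25 applied to largest ownership shares (Ferraro): Ferraro becomes $1,237,450.

Ibarra: $785,675; Ferraro: $1,237,450; Nwosu: $155,175; Chaudhri: $630,775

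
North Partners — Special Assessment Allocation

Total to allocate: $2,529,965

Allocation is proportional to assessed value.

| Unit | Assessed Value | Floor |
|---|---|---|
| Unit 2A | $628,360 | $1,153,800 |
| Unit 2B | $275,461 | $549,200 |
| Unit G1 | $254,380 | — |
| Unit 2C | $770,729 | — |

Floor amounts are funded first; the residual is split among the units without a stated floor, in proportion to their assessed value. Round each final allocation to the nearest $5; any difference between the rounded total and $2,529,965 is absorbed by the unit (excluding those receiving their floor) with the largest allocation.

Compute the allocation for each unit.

Minimums first: Unit 2A $1,153,800; Unit 2B $549,200. Residual $826,965.
Residual split over remaining assessed value 1,025,109: Unit G1 205,210.72 → $205,210; Unit 2C 621,754.28 → $621,755.

Unit 2A: $1,153,800 | Unit 2B: $549,200 | Unit G1: $205,210 | Unit 2C: $621,755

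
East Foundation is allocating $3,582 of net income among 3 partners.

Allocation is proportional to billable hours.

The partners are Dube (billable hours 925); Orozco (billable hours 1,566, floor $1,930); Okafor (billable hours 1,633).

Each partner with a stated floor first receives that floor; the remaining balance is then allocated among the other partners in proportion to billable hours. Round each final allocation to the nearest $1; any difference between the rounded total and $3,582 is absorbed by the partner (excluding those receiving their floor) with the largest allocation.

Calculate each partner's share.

Dube: $597 | Orozco: $1,930 | Okafor: $1,055

Fund the minimums — Orozco $1,930. Remaining pool $1,652.
Remaining pool split over remaining billable hours 2,558: Dube 597.38 → $597; Okafor 1,054.62 → $1,055.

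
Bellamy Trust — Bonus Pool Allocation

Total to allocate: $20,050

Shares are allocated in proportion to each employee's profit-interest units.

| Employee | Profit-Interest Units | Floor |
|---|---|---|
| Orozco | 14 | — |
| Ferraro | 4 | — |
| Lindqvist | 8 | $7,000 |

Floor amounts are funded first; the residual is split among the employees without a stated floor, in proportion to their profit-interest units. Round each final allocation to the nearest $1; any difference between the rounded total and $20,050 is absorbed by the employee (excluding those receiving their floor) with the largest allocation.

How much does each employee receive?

Orozco: $10,150; Ferraro: $2,900; Lindqvist: $7,000

Fund the minimums — Lindqvist $7,000. Remaining pool $13,050.
Remaining pool split over remaining profit-interest units 18: Orozco 10,150.00 → $10,150; Ferraro 2,900.00 → $2,900.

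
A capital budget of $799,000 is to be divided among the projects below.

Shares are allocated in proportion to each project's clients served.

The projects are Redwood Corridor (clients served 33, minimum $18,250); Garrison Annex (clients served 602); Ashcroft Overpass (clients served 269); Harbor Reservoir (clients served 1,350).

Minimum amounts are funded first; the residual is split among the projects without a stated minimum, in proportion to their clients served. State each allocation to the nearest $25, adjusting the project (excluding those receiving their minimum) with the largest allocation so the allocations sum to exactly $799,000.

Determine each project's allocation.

Fund the minimums — Redwood Corridor $18,250. Balance $780,750.
Balance split over remaining clients served 2,221: Garrison Annex 211,621.57 → $211,625; Ashcroft Overpass 94,561.80 → $94,550; Harbor Reservoir 474,566.64 → $474,575.

Redwood Corridor: $18,250 | Garrison Annex: $211,625 | Ashcroft Overpass: $94,550 | Harbor Reservoir: $474,575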